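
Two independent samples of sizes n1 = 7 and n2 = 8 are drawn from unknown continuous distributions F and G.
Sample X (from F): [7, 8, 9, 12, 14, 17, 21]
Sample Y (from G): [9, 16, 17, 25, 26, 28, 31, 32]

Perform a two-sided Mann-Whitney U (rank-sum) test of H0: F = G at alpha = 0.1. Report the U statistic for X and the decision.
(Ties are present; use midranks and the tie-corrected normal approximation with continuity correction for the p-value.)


Step 1: Combine and sort all 15 observations; assign midranks.
sorted (value, group): (7,X), (8,X), (9,X), (9,Y), (12,X), (14,X), (16,Y), (17,X), (17,Y), (21,X), (25,Y), (26,Y), (28,Y), (31,Y), (32,Y)
ranks: 7->1, 8->2, 9->3.5, 9->3.5, 12->5, 14->6, 16->7, 17->8.5, 17->8.5, 21->10, 25->11, 26->12, 28->13, 31->14, 32->15
Step 2: Rank sum for X: R1 = 1 + 2 + 3.5 + 5 + 6 + 8.5 + 10 = 36.
Step 3: U_X = R1 - n1(n1+1)/2 = 36 - 7*8/2 = 36 - 28 = 8.
       U_Y = n1*n2 - U_X = 56 - 8 = 48.
Step 4: Ties are present, so use the tie-corrected normal approximation (with continuity correction) for the p-value.
Step 5: p-value = 0.023776; compare to alpha = 0.1. reject H0.

U_X = 8, p = 0.023776, reject H0 at alpha = 0.1.


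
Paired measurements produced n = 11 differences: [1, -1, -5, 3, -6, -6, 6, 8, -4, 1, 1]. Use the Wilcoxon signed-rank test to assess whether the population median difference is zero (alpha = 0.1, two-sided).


Step 1: Drop any zero differences (none here) and take |d_i|.
|d| = [1, 1, 5, 3, 6, 6, 6, 8, 4, 1, 1]
Step 2: Midrank |d_i| (ties get averaged ranks).
ranks: |1|->2.5, |1|->2.5, |5|->7, |3|->5, |6|->9, |6|->9, |6|->9, |8|->11, |4|->6, |1|->2.5, |1|->2.5
Step 3: Attach original signs; sum ranks with positive sign and with negative sign.
W+ = 2.5 + 5 + 9 + 11 + 2.5 + 2.5 = 32.5
W- = 2.5 + 7 + 9 + 9 + 6 = 33.5
(Check: W+ + W- = 66 should equal n(n+1)/2 = 66.)
Step 4: Test statistic W = min(W+, W-) = 32.5.
Step 5: Ties in |d|, so use the tie-corrected normal approximation.
        E[W] = n(n+1)/4 = 11*12/4 = 33.
        Tie groups: |d|=1 (t=4), |d|=6 (t=3); sum(t^3 - t) = 84.
        Var[W] = n(n+1)(2n+1)/24 - sum(t^3-t)/48 = 3036/24 - 84/48 = 124.75.
        z = (W - E[W]) / sqrt(Var[W]) = (32.5 - 33) / 11.1692 = -0.0448.
        Two-sided p = 2*Phi(z) = 0.964294.
Step 6: alpha = 0.1. fail to reject H0.

W+ = 32.5, W- = 33.5, W = min = 32.5, p = 0.964294, fail to reject H0.


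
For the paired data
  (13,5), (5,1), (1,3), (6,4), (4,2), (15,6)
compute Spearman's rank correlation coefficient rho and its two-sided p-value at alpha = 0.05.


Step 1: Rank x and y separately (midranks; no ties here).
rank(x): 13->5, 5->3, 1->1, 6->4, 4->2, 15->6
rank(y): 5->5, 1->1, 3->3, 4->4, 2->2, 6->6
Step 2: d_i = R_x(i) - R_y(i); compute d_i^2.
  (5-5)^2=0, (3-1)^2=4, (1-3)^2=4, (4-4)^2=0, (2-2)^2=0, (6-6)^2=0
sum(d^2) = 8.
Step 3: rho = 1 - 6*8 / (6*(6^2 - 1)) = 1 - 48/210 = 0.771429.
Step 4: Under H0, t = rho * sqrt((n-2)/(1-rho^2)) = 2.4247 ~ t(4).
Step 5: Two-sided p-value from the t-distribution with 4 df = 0.072397.
Step 6: alpha = 0.05. fail to reject H0.

rho = 0.7714, p = 0.072397, fail to reject H0 at alpha = 0.05.


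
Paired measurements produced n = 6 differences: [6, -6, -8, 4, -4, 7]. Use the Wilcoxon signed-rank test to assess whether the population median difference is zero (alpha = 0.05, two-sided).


Step 1: Drop any zero differences (none here) and take |d_i|.
|d| = [6, 6, 8, 4, 4, 7]
Step 2: Midrank |d_i| (ties get averaged ranks).
ranks: |6|->3.5, |6|->3.5, |8|->6, |4|->1.5, |4|->1.5, |7|->5
Step 3: Attach original signs; sum ranks with positive sign and with negative sign.
W+ = 3.5 + 1.5 + 5 = 10
W- = 3.5 + 6 + 1.5 = 11
(Check: W+ + W- = 21 should equal n(n+1)/2 = 21.)
Step 4: Test statistic W = min(W+, W-) = 10.
Step 5: Ties in |d|, so use the tie-corrected normal approximation.
        E[W] = n(n+1)/4 = 6*7/4 = 10.5.
        Tie groups: |d|=4 (t=2), |d|=6 (t=2); sum(t^3 - t) = 12.
        Var[W] = n(n+1)(2n+1)/24 - sum(t^3-t)/48 = 546/24 - 12/48 = 22.5.
        z = (W - E[W]) / sqrt(Var[W]) = (10 - 10.5) / 4.7434 = -0.1054.
        Two-sided p = 2*Phi(z) = 0.916051.
Step 6: alpha = 0.05. fail to reject H0.

W+ = 10, W- = 11, W = min = 10, p = 0.916051, fail to reject H0.


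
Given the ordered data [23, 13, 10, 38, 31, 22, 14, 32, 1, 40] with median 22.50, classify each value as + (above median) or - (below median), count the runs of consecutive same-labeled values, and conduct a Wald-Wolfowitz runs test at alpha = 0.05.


Step 1: Compute median = 22.50; label A = above, B = below.
Labels in order: ABBAABBABA  (n_A = 5, n_B = 5)
Step 2: Count runs R = 7.
Step 3: Under H0 (random ordering), E[R] = 2*n_A*n_B/(n_A+n_B) + 1 = 2*5*5/10 + 1 = 6.0000.
        Var[R] = 2*n_A*n_B*(2*n_A*n_B - n_A - n_B) / ((n_A+n_B)^2 * (n_A+n_B-1)) = 2000/900 = 2.2222.
        SD[R] = 1.4907.
Step 4: Continuity-corrected z = (R - 0.5 - E[R]) / SD[R] = (7 - 0.5 - 6.0000) / 1.4907 = 0.3354.
Step 5: Two-sided p-value via normal approximation = 2*(1 - Phi(|z|)) = 0.737316.
Step 6: alpha = 0.05. fail to reject H0.

R = 7, z = 0.3354, p = 0.737316, fail to reject H0.


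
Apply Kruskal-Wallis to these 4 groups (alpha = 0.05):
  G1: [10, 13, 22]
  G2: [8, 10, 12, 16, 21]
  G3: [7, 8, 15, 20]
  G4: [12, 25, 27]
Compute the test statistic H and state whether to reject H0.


Step 1: Combine all N = 15 observations and assign midranks.
sorted (value, group, rank): (7,G3,1), (8,G2,2.5), (8,G3,2.5), (10,G1,4.5), (10,G2,4.5), (12,G2,6.5), (12,G4,6.5), (13,G1,8), (15,G3,9), (16,G2,10), (20,G3,11), (21,G2,12), (22,G1,13), (25,G4,14), (27,G4,15)
Step 2: Sum ranks within each group.
R_1 = 25.5 (n_1 = 3)
R_2 = 35.5 (n_2 = 5)
R_3 = 23.5 (n_3 = 4)
R_4 = 35.5 (n_4 = 3)
Step 3: H = 12/(N(N+1)) * sum(R_i^2/n_i) - 3(N+1)
     = 12/(15*16) * (25.5^2/3 + 35.5^2/5 + 23.5^2/4 + 35.5^2/3) - 3*16
     = 0.050000 * 1026.95 - 48
     = 3.347292.
Step 4: Ties present; correction factor C = 1 - 18/(15^3 - 15) = 0.994643. Corrected H = 3.347292 / 0.994643 = 3.365320.
Step 5: Under H0, H ~ chi^2(3); p-value = 0.338654.
Step 6: alpha = 0.05. fail to reject H0.

H = 3.3653, df = 3, p = 0.338654, fail to reject H0.


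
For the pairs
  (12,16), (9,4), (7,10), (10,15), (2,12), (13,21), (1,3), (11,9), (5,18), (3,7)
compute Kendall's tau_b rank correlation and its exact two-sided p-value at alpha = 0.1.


Step 1: Enumerate the 45 unordered pairs (i,j) with i<j and classify each by sign(x_j-x_i) * sign(y_j-y_i).
  (1,2):dx=-3,dy=-12->C; (1,3):dx=-5,dy=-6->C; (1,4):dx=-2,dy=-1->C; (1,5):dx=-10,dy=-4->C
  (1,6):dx=+1,dy=+5->C; (1,7):dx=-11,dy=-13->C; (1,8):dx=-1,dy=-7->C; (1,9):dx=-7,dy=+2->D
  (1,10):dx=-9,dy=-9->C; (2,3):dx=-2,dy=+6->D; (2,4):dx=+1,dy=+11->C; (2,5):dx=-7,dy=+8->D
  (2,6):dx=+4,dy=+17->C; (2,7):dx=-8,dy=-1->C; (2,8):dx=+2,dy=+5->C; (2,9):dx=-4,dy=+14->D
  (2,10):dx=-6,dy=+3->D; (3,4):dx=+3,dy=+5->C; (3,5):dx=-5,dy=+2->D; (3,6):dx=+6,dy=+11->C
  (3,7):dx=-6,dy=-7->C; (3,8):dx=+4,dy=-1->D; (3,9):dx=-2,dy=+8->D; (3,10):dx=-4,dy=-3->C
  (4,5):dx=-8,dy=-3->C; (4,6):dx=+3,dy=+6->C; (4,7):dx=-9,dy=-12->C; (4,8):dx=+1,dy=-6->D
  (4,9):dx=-5,dy=+3->D; (4,10):dx=-7,dy=-8->C; (5,6):dx=+11,dy=+9->C; (5,7):dx=-1,dy=-9->C
  (5,8):dx=+9,dy=-3->D; (5,9):dx=+3,dy=+6->C; (5,10):dx=+1,dy=-5->D; (6,7):dx=-12,dy=-18->C
  (6,8):dx=-2,dy=-12->C; (6,9):dx=-8,dy=-3->C; (6,10):dx=-10,dy=-14->C; (7,8):dx=+10,dy=+6->C
  (7,9):dx=+4,dy=+15->C; (7,10):dx=+2,dy=+4->C; (8,9):dx=-6,dy=+9->D; (8,10):dx=-8,dy=-2->C
  (9,10):dx=-2,dy=-11->C
Step 2: C = 32, D = 13, total pairs = 45.
Step 3: tau = (C - D)/(n(n-1)/2) = (32 - 13)/45 = 0.422222.
Step 4: Exact two-sided p-value (enumerate n! = 3628800 permutations of y under H0): p = 0.108313.
Step 5: alpha = 0.1. fail to reject H0.

tau_b = 0.4222 (C=32, D=13), p = 0.108313, fail to reject H0.


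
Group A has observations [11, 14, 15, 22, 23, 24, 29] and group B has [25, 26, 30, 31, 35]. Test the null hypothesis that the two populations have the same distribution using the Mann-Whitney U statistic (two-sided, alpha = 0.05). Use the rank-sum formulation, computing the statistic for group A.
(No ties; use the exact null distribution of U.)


Step 1: Combine and sort all 12 observations; assign midranks.
sorted (value, group): (11,X), (14,X), (15,X), (22,X), (23,X), (24,X), (25,Y), (26,Y), (29,X), (30,Y), (31,Y), (35,Y)
ranks: 11->1, 14->2, 15->3, 22->4, 23->5, 24->6, 25->7, 26->8, 29->9, 30->10, 31->11, 35->12
Step 2: Rank sum for X: R1 = 1 + 2 + 3 + 4 + 5 + 6 + 9 = 30.
Step 3: U_X = R1 - n1(n1+1)/2 = 30 - 7*8/2 = 30 - 28 = 2.
       U_Y = n1*n2 - U_X = 35 - 2 = 33.
Step 4: No ties, so the exact null distribution of U (based on enumerating the C(12,7) = 792 equally likely rank assignments) gives the two-sided p-value.
Step 5: p-value = 0.010101; compare to alpha = 0.05. reject H0.

U_X = 2, p = 0.010101, reject H0 at alpha = 0.05.


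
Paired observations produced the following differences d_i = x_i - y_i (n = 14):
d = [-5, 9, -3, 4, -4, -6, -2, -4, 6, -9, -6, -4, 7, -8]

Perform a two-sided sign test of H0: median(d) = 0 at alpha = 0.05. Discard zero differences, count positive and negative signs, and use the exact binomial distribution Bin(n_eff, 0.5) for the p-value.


Step 1: Discard zero differences. Original n = 14; n_eff = number of nonzero differences = 14.
Nonzero differences (with sign): -5, +9, -3, +4, -4, -6, -2, -4, +6, -9, -6, -4, +7, -8
Step 2: Count signs: positive = 4, negative = 10.
Step 3: Under H0: P(positive) = 0.5, so the number of positives S ~ Bin(14, 0.5).
Step 4: Two-sided exact p-value = sum of Bin(14,0.5) probabilities at or below the observed probability = 0.179565.
Step 5: alpha = 0.05. fail to reject H0.

n_eff = 14, pos = 4, neg = 10, p = 0.179565, fail to reject H0.


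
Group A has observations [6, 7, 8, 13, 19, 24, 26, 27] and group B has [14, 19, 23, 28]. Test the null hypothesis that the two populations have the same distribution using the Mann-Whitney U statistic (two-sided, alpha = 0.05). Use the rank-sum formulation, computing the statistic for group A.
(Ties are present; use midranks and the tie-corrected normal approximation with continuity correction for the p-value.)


Step 1: Combine and sort all 12 observations; assign midranks.
sorted (value, group): (6,X), (7,X), (8,X), (13,X), (14,Y), (19,X), (19,Y), (23,Y), (24,X), (26,X), (27,X), (28,Y)
ranks: 6->1, 7->2, 8->3, 13->4, 14->5, 19->6.5, 19->6.5, 23->8, 24->9, 26->10, 27->11, 28->12
Step 2: Rank sum for X: R1 = 1 + 2 + 3 + 4 + 6.5 + 9 + 10 + 11 = 46.5.
Step 3: U_X = R1 - n1(n1+1)/2 = 46.5 - 8*9/2 = 46.5 - 36 = 10.5.
       U_Y = n1*n2 - U_X = 32 - 10.5 = 21.5.
Step 4: Ties are present, so use the tie-corrected normal approximation (with continuity correction) for the p-value.
Step 5: p-value = 0.394938; compare to alpha = 0.05. fail to reject H0.

U_X = 10.5, p = 0.394938, fail to reject H0 at alpha = 0.05.


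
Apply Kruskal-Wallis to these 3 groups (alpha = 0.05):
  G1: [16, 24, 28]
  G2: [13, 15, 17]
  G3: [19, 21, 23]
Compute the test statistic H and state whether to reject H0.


Step 1: Combine all N = 9 observations and assign midranks.
sorted (value, group, rank): (13,G2,1), (15,G2,2), (16,G1,3), (17,G2,4), (19,G3,5), (21,G3,6), (23,G3,7), (24,G1,8), (28,G1,9)
Step 2: Sum ranks within each group.
R_1 = 20 (n_1 = 3)
R_2 = 7 (n_2 = 3)
R_3 = 18 (n_3 = 3)
Step 3: H = 12/(N(N+1)) * sum(R_i^2/n_i) - 3(N+1)
     = 12/(9*10) * (20^2/3 + 7^2/3 + 18^2/3) - 3*10
     = 0.133333 * 257.667 - 30
     = 4.355556.
Step 4: No ties, so H is used without correction.
Step 5: Under H0, H ~ chi^2(2); p-value = 0.113293.
Step 6: alpha = 0.05. fail to reject H0.

H = 4.3556, df = 2, p = 0.113293, fail to reject H0.


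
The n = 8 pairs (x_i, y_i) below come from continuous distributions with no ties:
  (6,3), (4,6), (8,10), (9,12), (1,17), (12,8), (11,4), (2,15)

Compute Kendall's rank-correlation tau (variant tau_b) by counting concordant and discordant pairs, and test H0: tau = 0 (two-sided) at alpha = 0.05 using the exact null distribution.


Step 1: Enumerate the 28 unordered pairs (i,j) with i<j and classify each by sign(x_j-x_i) * sign(y_j-y_i).
  (1,2):dx=-2,dy=+3->D; (1,3):dx=+2,dy=+7->C; (1,4):dx=+3,dy=+9->C; (1,5):dx=-5,dy=+14->D
  (1,6):dx=+6,dy=+5->C; (1,7):dx=+5,dy=+1->C; (1,8):dx=-4,dy=+12->D; (2,3):dx=+4,dy=+4->C
  (2,4):dx=+5,dy=+6->C; (2,5):dx=-3,dy=+11->D; (2,6):dx=+8,dy=+2->C; (2,7):dx=+7,dy=-2->D
  (2,8):dx=-2,dy=+9->D; (3,4):dx=+1,dy=+2->C; (3,5):dx=-7,dy=+7->D; (3,6):dx=+4,dy=-2->D
  (3,7):dx=+3,dy=-6->D; (3,8):dx=-6,dy=+5->D; (4,5):dx=-8,dy=+5->D; (4,6):dx=+3,dy=-4->D
  (4,7):dx=+2,dy=-8->D; (4,8):dx=-7,dy=+3->D; (5,6):dx=+11,dy=-9->D; (5,7):dx=+10,dy=-13->D
  (5,8):dx=+1,dy=-2->D; (6,7):dx=-1,dy=-4->C; (6,8):dx=-10,dy=+7->D; (7,8):dx=-9,dy=+11->D
Step 2: C = 9, D = 19, total pairs = 28.
Step 3: tau = (C - D)/(n(n-1)/2) = (9 - 19)/28 = -0.357143.
Step 4: Exact two-sided p-value (enumerate n! = 40320 permutations of y under H0): p = 0.275099.
Step 5: alpha = 0.05. fail to reject H0.

tau_b = -0.3571 (C=9, D=19), p = 0.275099, fail to reject H0.


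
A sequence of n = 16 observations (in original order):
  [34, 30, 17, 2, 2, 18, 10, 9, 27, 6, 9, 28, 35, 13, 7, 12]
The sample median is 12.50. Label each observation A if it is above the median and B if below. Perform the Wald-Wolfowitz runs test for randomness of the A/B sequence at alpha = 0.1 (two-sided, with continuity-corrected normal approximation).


Step 1: Compute median = 12.50; label A = above, B = below.
Labels in order: AAABBABBABBAAABB  (n_A = 8, n_B = 8)
Step 2: Count runs R = 8.
Step 3: Under H0 (random ordering), E[R] = 2*n_A*n_B/(n_A+n_B) + 1 = 2*8*8/16 + 1 = 9.0000.
        Var[R] = 2*n_A*n_B*(2*n_A*n_B - n_A - n_B) / ((n_A+n_B)^2 * (n_A+n_B-1)) = 14336/3840 = 3.7333.
        SD[R] = 1.9322.
Step 4: Continuity-corrected z = (R + 0.5 - E[R]) / SD[R] = (8 + 0.5 - 9.0000) / 1.9322 = -0.2588.
Step 5: Two-sided p-value via normal approximation = 2*(1 - Phi(|z|)) = 0.795809.
Step 6: alpha = 0.1. fail to reject H0.

R = 8, z = -0.2588, p = 0.795809, fail to reject H0.


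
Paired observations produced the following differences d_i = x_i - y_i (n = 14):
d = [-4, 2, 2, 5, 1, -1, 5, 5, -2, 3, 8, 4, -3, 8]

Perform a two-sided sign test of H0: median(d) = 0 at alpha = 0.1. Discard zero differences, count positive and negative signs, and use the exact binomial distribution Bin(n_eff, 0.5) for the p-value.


Step 1: Discard zero differences. Original n = 14; n_eff = number of nonzero differences = 14.
Nonzero differences (with sign): -4, +2, +2, +5, +1, -1, +5, +5, -2, +3, +8, +4, -3, +8
Step 2: Count signs: positive = 10, negative = 4.
Step 3: Under H0: P(positive) = 0.5, so the number of positives S ~ Bin(14, 0.5).
Step 4: Two-sided exact p-value = sum of Bin(14,0.5) probabilities at or below the observed probability = 0.179565.
Step 5: alpha = 0.1. fail to reject H0.

n_eff = 14, pos = 10, neg = 4, p = 0.179565, fail to reject H0.


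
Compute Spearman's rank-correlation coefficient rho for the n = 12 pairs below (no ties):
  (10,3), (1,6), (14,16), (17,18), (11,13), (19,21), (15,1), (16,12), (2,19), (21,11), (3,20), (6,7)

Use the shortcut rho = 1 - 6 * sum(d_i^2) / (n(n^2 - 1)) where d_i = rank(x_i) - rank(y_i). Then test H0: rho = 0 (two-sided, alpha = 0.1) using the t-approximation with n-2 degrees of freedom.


Step 1: Rank x and y separately (midranks; no ties here).
rank(x): 10->5, 1->1, 14->7, 17->10, 11->6, 19->11, 15->8, 16->9, 2->2, 21->12, 3->3, 6->4
rank(y): 3->2, 6->3, 16->8, 18->9, 13->7, 21->12, 1->1, 12->6, 19->10, 11->5, 20->11, 7->4
Step 2: d_i = R_x(i) - R_y(i); compute d_i^2.
  (5-2)^2=9, (1-3)^2=4, (7-8)^2=1, (10-9)^2=1, (6-7)^2=1, (11-12)^2=1, (8-1)^2=49, (9-6)^2=9, (2-10)^2=64, (12-5)^2=49, (3-11)^2=64, (4-4)^2=0
sum(d^2) = 252.
Step 3: rho = 1 - 6*252 / (12*(12^2 - 1)) = 1 - 1512/1716 = 0.118881.
Step 4: Under H0, t = rho * sqrt((n-2)/(1-rho^2)) = 0.3786 ~ t(10).
Step 5: Two-sided p-value from the t-distribution with 10 df = 0.712884.
Step 6: alpha = 0.1. fail to reject H0.

rho = 0.1189, p = 0.712884, fail to reject H0 at alpha = 0.1.


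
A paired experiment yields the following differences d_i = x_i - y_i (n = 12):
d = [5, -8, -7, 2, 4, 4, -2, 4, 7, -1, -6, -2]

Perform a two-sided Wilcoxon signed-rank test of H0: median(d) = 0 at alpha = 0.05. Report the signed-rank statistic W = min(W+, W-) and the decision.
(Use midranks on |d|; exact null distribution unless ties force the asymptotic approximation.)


Step 1: Drop any zero differences (none here) and take |d_i|.
|d| = [5, 8, 7, 2, 4, 4, 2, 4, 7, 1, 6, 2]
Step 2: Midrank |d_i| (ties get averaged ranks).
ranks: |5|->8, |8|->12, |7|->10.5, |2|->3, |4|->6, |4|->6, |2|->3, |4|->6, |7|->10.5, |1|->1, |6|->9, |2|->3
Step 3: Attach original signs; sum ranks with positive sign and with negative sign.
W+ = 8 + 3 + 6 + 6 + 6 + 10.5 = 39.5
W- = 12 + 10.5 + 3 + 1 + 9 + 3 = 38.5
(Check: W+ + W- = 78 should equal n(n+1)/2 = 78.)
Step 4: Test statistic W = min(W+, W-) = 38.5.
Step 5: Ties in |d|, so use the tie-corrected normal approximation.
        E[W] = n(n+1)/4 = 12*13/4 = 39.
        Tie groups: |d|=2 (t=3), |d|=4 (t=3), |d|=7 (t=2); sum(t^3 - t) = 54.
        Var[W] = n(n+1)(2n+1)/24 - sum(t^3-t)/48 = 3900/24 - 54/48 = 161.375.
        z = (W - E[W]) / sqrt(Var[W]) = (38.5 - 39) / 12.7033 = -0.0394.
        Two-sided p = 2*Phi(z) = 0.968604.
Step 6: alpha = 0.05. fail to reject H0.

W+ = 39.5, W- = 38.5, W = min = 38.5, p = 0.968604, fail to reject H0.


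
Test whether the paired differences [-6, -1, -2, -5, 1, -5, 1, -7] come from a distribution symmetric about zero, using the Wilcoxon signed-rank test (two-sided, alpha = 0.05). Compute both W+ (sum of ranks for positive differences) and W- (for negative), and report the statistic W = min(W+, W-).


Step 1: Drop any zero differences (none here) and take |d_i|.
|d| = [6, 1, 2, 5, 1, 5, 1, 7]
Step 2: Midrank |d_i| (ties get averaged ranks).
ranks: |6|->7, |1|->2, |2|->4, |5|->5.5, |1|->2, |5|->5.5, |1|->2, |7|->8
Step 3: Attach original signs; sum ranks with positive sign and with negative sign.
W+ = 2 + 2 = 4
W- = 7 + 2 + 4 + 5.5 + 5.5 + 8 = 32
(Check: W+ + W- = 36 should equal n(n+1)/2 = 36.)
Step 4: Test statistic W = min(W+, W-) = 4.
Step 5: Ties in |d|, so use the tie-corrected normal approximation.
        E[W] = n(n+1)/4 = 8*9/4 = 18.
        Tie groups: |d|=1 (t=3), |d|=5 (t=2); sum(t^3 - t) = 30.
        Var[W] = n(n+1)(2n+1)/24 - sum(t^3-t)/48 = 1224/24 - 30/48 = 50.375.
        z = (W - E[W]) / sqrt(Var[W]) = (4 - 18) / 7.0975 = -1.9725.
        Two-sided p = 2*Phi(z) = 0.048551.
Step 6: alpha = 0.05. reject H0.

W+ = 4, W- = 32, W = min = 4, p = 0.048551, reject H0.


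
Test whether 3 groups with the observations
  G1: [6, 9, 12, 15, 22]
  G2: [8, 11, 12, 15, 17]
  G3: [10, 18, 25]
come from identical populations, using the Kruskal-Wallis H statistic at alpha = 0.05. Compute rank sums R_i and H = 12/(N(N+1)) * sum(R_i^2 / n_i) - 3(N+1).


Step 1: Combine all N = 13 observations and assign midranks.
sorted (value, group, rank): (6,G1,1), (8,G2,2), (9,G1,3), (10,G3,4), (11,G2,5), (12,G1,6.5), (12,G2,6.5), (15,G1,8.5), (15,G2,8.5), (17,G2,10), (18,G3,11), (22,G1,12), (25,G3,13)
Step 2: Sum ranks within each group.
R_1 = 31 (n_1 = 5)
R_2 = 32 (n_2 = 5)
R_3 = 28 (n_3 = 3)
Step 3: H = 12/(N(N+1)) * sum(R_i^2/n_i) - 3(N+1)
     = 12/(13*14) * (31^2/5 + 32^2/5 + 28^2/3) - 3*14
     = 0.065934 * 658.333 - 42
     = 1.406593.
Step 4: Ties present; correction factor C = 1 - 12/(13^3 - 13) = 0.994505. Corrected H = 1.406593 / 0.994505 = 1.414365.
Step 5: Under H0, H ~ chi^2(2); p-value = 0.493031.
Step 6: alpha = 0.05. fail to reject H0.

H = 1.4144, df = 2, p = 0.493031, fail to reject H0.


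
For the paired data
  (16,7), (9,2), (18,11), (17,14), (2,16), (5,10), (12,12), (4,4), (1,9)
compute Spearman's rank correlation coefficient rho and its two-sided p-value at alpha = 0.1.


Step 1: Rank x and y separately (midranks; no ties here).
rank(x): 16->7, 9->5, 18->9, 17->8, 2->2, 5->4, 12->6, 4->3, 1->1
rank(y): 7->3, 2->1, 11->6, 14->8, 16->9, 10->5, 12->7, 4->2, 9->4
Step 2: d_i = R_x(i) - R_y(i); compute d_i^2.
  (7-3)^2=16, (5-1)^2=16, (9-6)^2=9, (8-8)^2=0, (2-9)^2=49, (4-5)^2=1, (6-7)^2=1, (3-2)^2=1, (1-4)^2=9
sum(d^2) = 102.
Step 3: rho = 1 - 6*102 / (9*(9^2 - 1)) = 1 - 612/720 = 0.150000.
Step 4: Under H0, t = rho * sqrt((n-2)/(1-rho^2)) = 0.4014 ~ t(7).
Step 5: Two-sided p-value from the t-distribution with 7 df = 0.700094.
Step 6: alpha = 0.1. fail to reject H0.

rho = 0.1500, p = 0.700094, fail to reject H0 at alpha = 0.1.


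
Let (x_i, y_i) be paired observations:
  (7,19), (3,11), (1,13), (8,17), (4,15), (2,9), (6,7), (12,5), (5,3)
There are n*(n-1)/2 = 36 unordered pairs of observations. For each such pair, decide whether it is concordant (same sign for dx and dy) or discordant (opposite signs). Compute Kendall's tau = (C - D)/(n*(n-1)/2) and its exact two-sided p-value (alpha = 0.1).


Step 1: Enumerate the 36 unordered pairs (i,j) with i<j and classify each by sign(x_j-x_i) * sign(y_j-y_i).
  (1,2):dx=-4,dy=-8->C; (1,3):dx=-6,dy=-6->C; (1,4):dx=+1,dy=-2->D; (1,5):dx=-3,dy=-4->C
  (1,6):dx=-5,dy=-10->C; (1,7):dx=-1,dy=-12->C; (1,8):dx=+5,dy=-14->D; (1,9):dx=-2,dy=-16->C
  (2,3):dx=-2,dy=+2->D; (2,4):dx=+5,dy=+6->C; (2,5):dx=+1,dy=+4->C; (2,6):dx=-1,dy=-2->C
  (2,7):dx=+3,dy=-4->D; (2,8):dx=+9,dy=-6->D; (2,9):dx=+2,dy=-8->D; (3,4):dx=+7,dy=+4->C
  (3,5):dx=+3,dy=+2->C; (3,6):dx=+1,dy=-4->D; (3,7):dx=+5,dy=-6->D; (3,8):dx=+11,dy=-8->D
  (3,9):dx=+4,dy=-10->D; (4,5):dx=-4,dy=-2->C; (4,6):dx=-6,dy=-8->C; (4,7):dx=-2,dy=-10->C
  (4,8):dx=+4,dy=-12->D; (4,9):dx=-3,dy=-14->C; (5,6):dx=-2,dy=-6->C; (5,7):dx=+2,dy=-8->D
  (5,8):dx=+8,dy=-10->D; (5,9):dx=+1,dy=-12->D; (6,7):dx=+4,dy=-2->D; (6,8):dx=+10,dy=-4->D
  (6,9):dx=+3,dy=-6->D; (7,8):dx=+6,dy=-2->D; (7,9):dx=-1,dy=-4->C; (8,9):dx=-7,dy=-2->C
Step 2: C = 18, D = 18, total pairs = 36.
Step 3: tau = (C - D)/(n(n-1)/2) = (18 - 18)/36 = 0.000000.
Step 4: Exact two-sided p-value (enumerate n! = 362880 permutations of y under H0): p = 1.000000.
Step 5: alpha = 0.1. fail to reject H0.

tau_b = 0.0000 (C=18, D=18), p = 1.000000, fail to reject H0.


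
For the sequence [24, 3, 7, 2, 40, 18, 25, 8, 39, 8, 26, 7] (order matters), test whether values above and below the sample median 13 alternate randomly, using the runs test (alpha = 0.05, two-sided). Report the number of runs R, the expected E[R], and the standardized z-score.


Step 1: Compute median = 13; label A = above, B = below.
Labels in order: ABBBAAABABAB  (n_A = 6, n_B = 6)
Step 2: Count runs R = 8.
Step 3: Under H0 (random ordering), E[R] = 2*n_A*n_B/(n_A+n_B) + 1 = 2*6*6/12 + 1 = 7.0000.
        Var[R] = 2*n_A*n_B*(2*n_A*n_B - n_A - n_B) / ((n_A+n_B)^2 * (n_A+n_B-1)) = 4320/1584 = 2.7273.
        SD[R] = 1.6514.
Step 4: Continuity-corrected z = (R - 0.5 - E[R]) / SD[R] = (8 - 0.5 - 7.0000) / 1.6514 = 0.3028.
Step 5: Two-sided p-value via normal approximation = 2*(1 - Phi(|z|)) = 0.762069.
Step 6: alpha = 0.05. fail to reject H0.

R = 8, z = 0.3028, p = 0.762069, fail to reject H0.


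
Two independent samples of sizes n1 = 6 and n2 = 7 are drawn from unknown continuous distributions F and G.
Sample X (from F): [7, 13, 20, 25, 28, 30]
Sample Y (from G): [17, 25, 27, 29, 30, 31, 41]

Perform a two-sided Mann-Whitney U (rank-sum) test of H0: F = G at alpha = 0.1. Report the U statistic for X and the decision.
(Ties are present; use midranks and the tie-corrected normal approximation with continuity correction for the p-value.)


Step 1: Combine and sort all 13 observations; assign midranks.
sorted (value, group): (7,X), (13,X), (17,Y), (20,X), (25,X), (25,Y), (27,Y), (28,X), (29,Y), (30,X), (30,Y), (31,Y), (41,Y)
ranks: 7->1, 13->2, 17->3, 20->4, 25->5.5, 25->5.5, 27->7, 28->8, 29->9, 30->10.5, 30->10.5, 31->12, 41->13
Step 2: Rank sum for X: R1 = 1 + 2 + 4 + 5.5 + 8 + 10.5 = 31.
Step 3: U_X = R1 - n1(n1+1)/2 = 31 - 6*7/2 = 31 - 21 = 10.
       U_Y = n1*n2 - U_X = 42 - 10 = 32.
Step 4: Ties are present, so use the tie-corrected normal approximation (with continuity correction) for the p-value.
Step 5: p-value = 0.132546; compare to alpha = 0.1. fail to reject H0.

U_X = 10, p = 0.132546, fail to reject H0 at alpha = 0.1.


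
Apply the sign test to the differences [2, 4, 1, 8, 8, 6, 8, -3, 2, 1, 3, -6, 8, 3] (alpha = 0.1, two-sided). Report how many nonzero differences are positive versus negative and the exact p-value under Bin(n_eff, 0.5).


Step 1: Discard zero differences. Original n = 14; n_eff = number of nonzero differences = 14.
Nonzero differences (with sign): +2, +4, +1, +8, +8, +6, +8, -3, +2, +1, +3, -6, +8, +3
Step 2: Count signs: positive = 12, negative = 2.
Step 3: Under H0: P(positive) = 0.5, so the number of positives S ~ Bin(14, 0.5).
Step 4: Two-sided exact p-value = sum of Bin(14,0.5) probabilities at or below the observed probability = 0.012939.
Step 5: alpha = 0.1. reject H0.

n_eff = 14, pos = 12, neg = 2, p = 0.012939, reject H0.


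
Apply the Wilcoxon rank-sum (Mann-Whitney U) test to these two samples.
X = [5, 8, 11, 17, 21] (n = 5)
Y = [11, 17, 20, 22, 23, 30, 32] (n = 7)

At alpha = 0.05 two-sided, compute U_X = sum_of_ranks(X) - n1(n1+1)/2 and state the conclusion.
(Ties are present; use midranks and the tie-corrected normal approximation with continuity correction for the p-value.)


Step 1: Combine and sort all 12 observations; assign midranks.
sorted (value, group): (5,X), (8,X), (11,X), (11,Y), (17,X), (17,Y), (20,Y), (21,X), (22,Y), (23,Y), (30,Y), (32,Y)
ranks: 5->1, 8->2, 11->3.5, 11->3.5, 17->5.5, 17->5.5, 20->7, 21->8, 22->9, 23->10, 30->11, 32->12
Step 2: Rank sum for X: R1 = 1 + 2 + 3.5 + 5.5 + 8 = 20.
Step 3: U_X = R1 - n1(n1+1)/2 = 20 - 5*6/2 = 20 - 15 = 5.
       U_Y = n1*n2 - U_X = 35 - 5 = 30.
Step 4: Ties are present, so use the tie-corrected normal approximation (with continuity correction) for the p-value.
Step 5: p-value = 0.050507; compare to alpha = 0.05. fail to reject H0.

U_X = 5, p = 0.050507, fail to reject H0 at alpha = 0.05.


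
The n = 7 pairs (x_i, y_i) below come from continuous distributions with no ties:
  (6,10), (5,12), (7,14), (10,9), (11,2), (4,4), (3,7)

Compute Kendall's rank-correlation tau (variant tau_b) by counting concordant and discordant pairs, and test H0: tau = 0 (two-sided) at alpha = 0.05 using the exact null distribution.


Step 1: Enumerate the 21 unordered pairs (i,j) with i<j and classify each by sign(x_j-x_i) * sign(y_j-y_i).
  (1,2):dx=-1,dy=+2->D; (1,3):dx=+1,dy=+4->C; (1,4):dx=+4,dy=-1->D; (1,5):dx=+5,dy=-8->D
  (1,6):dx=-2,dy=-6->C; (1,7):dx=-3,dy=-3->C; (2,3):dx=+2,dy=+2->C; (2,4):dx=+5,dy=-3->D
  (2,5):dx=+6,dy=-10->D; (2,6):dx=-1,dy=-8->C; (2,7):dx=-2,dy=-5->C; (3,4):dx=+3,dy=-5->D
  (3,5):dx=+4,dy=-12->D; (3,6):dx=-3,dy=-10->C; (3,7):dx=-4,dy=-7->C; (4,5):dx=+1,dy=-7->D
  (4,6):dx=-6,dy=-5->C; (4,7):dx=-7,dy=-2->C; (5,6):dx=-7,dy=+2->D; (5,7):dx=-8,dy=+5->D
  (6,7):dx=-1,dy=+3->D
Step 2: C = 10, D = 11, total pairs = 21.
Step 3: tau = (C - D)/(n(n-1)/2) = (10 - 11)/21 = -0.047619.
Step 4: Exact two-sided p-value (enumerate n! = 5040 permutations of y under H0): p = 1.000000.
Step 5: alpha = 0.05. fail to reject H0.

tau_b = -0.0476 (C=10, D=11), p = 1.000000, fail to reject H0.


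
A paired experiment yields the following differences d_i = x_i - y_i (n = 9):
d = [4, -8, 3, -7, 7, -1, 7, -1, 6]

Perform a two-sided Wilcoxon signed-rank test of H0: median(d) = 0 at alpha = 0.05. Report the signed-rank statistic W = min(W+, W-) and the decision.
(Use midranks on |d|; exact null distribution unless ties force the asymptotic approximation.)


Step 1: Drop any zero differences (none here) and take |d_i|.
|d| = [4, 8, 3, 7, 7, 1, 7, 1, 6]
Step 2: Midrank |d_i| (ties get averaged ranks).
ranks: |4|->4, |8|->9, |3|->3, |7|->7, |7|->7, |1|->1.5, |7|->7, |1|->1.5, |6|->5
Step 3: Attach original signs; sum ranks with positive sign and with negative sign.
W+ = 4 + 3 + 7 + 7 + 5 = 26
W- = 9 + 7 + 1.5 + 1.5 = 19
(Check: W+ + W- = 45 should equal n(n+1)/2 = 45.)
Step 4: Test statistic W = min(W+, W-) = 19.
Step 5: Ties in |d|, so use the tie-corrected normal approximation.
        E[W] = n(n+1)/4 = 9*10/4 = 22.5.
        Tie groups: |d|=1 (t=2), |d|=7 (t=3); sum(t^3 - t) = 30.
        Var[W] = n(n+1)(2n+1)/24 - sum(t^3-t)/48 = 1710/24 - 30/48 = 70.625.
        z = (W - E[W]) / sqrt(Var[W]) = (19 - 22.5) / 8.4039 = -0.4165.
        Two-sided p = 2*Phi(z) = 0.677063.
Step 6: alpha = 0.05. fail to reject H0.

W+ = 26, W- = 19, W = min = 19, p = 0.677063, fail to reject H0.


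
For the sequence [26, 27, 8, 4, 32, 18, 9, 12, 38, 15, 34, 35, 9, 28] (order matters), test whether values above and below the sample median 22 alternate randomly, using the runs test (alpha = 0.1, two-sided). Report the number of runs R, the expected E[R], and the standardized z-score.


Step 1: Compute median = 22; label A = above, B = below.
Labels in order: AABBABBBABAABA  (n_A = 7, n_B = 7)
Step 2: Count runs R = 9.
Step 3: Under H0 (random ordering), E[R] = 2*n_A*n_B/(n_A+n_B) + 1 = 2*7*7/14 + 1 = 8.0000.
        Var[R] = 2*n_A*n_B*(2*n_A*n_B - n_A - n_B) / ((n_A+n_B)^2 * (n_A+n_B-1)) = 8232/2548 = 3.2308.
        SD[R] = 1.7974.
Step 4: Continuity-corrected z = (R - 0.5 - E[R]) / SD[R] = (9 - 0.5 - 8.0000) / 1.7974 = 0.2782.
Step 5: Two-sided p-value via normal approximation = 2*(1 - Phi(|z|)) = 0.780879.
Step 6: alpha = 0.1. fail to reject H0.

R = 9, z = 0.2782, p = 0.780879, fail to reject H0.


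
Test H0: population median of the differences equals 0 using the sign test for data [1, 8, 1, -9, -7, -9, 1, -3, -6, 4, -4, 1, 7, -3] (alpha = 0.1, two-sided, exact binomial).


Step 1: Discard zero differences. Original n = 14; n_eff = number of nonzero differences = 14.
Nonzero differences (with sign): +1, +8, +1, -9, -7, -9, +1, -3, -6, +4, -4, +1, +7, -3
Step 2: Count signs: positive = 7, negative = 7.
Step 3: Under H0: P(positive) = 0.5, so the number of positives S ~ Bin(14, 0.5).
Step 4: Two-sided exact p-value = sum of Bin(14,0.5) probabilities at or below the observed probability = 1.000000.
Step 5: alpha = 0.1. fail to reject H0.

n_eff = 14, pos = 7, neg = 7, p = 1.000000, fail to reject H0.


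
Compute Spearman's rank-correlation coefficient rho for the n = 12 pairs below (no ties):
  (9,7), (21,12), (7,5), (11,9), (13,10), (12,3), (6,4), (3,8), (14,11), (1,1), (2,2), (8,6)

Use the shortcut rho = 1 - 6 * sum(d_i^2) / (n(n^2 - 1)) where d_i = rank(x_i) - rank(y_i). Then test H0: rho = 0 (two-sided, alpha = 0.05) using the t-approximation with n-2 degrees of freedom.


Step 1: Rank x and y separately (midranks; no ties here).
rank(x): 9->7, 21->12, 7->5, 11->8, 13->10, 12->9, 6->4, 3->3, 14->11, 1->1, 2->2, 8->6
rank(y): 7->7, 12->12, 5->5, 9->9, 10->10, 3->3, 4->4, 8->8, 11->11, 1->1, 2->2, 6->6
Step 2: d_i = R_x(i) - R_y(i); compute d_i^2.
  (7-7)^2=0, (12-12)^2=0, (5-5)^2=0, (8-9)^2=1, (10-10)^2=0, (9-3)^2=36, (4-4)^2=0, (3-8)^2=25, (11-11)^2=0, (1-1)^2=0, (2-2)^2=0, (6-6)^2=0
sum(d^2) = 62.
Step 3: rho = 1 - 6*62 / (12*(12^2 - 1)) = 1 - 372/1716 = 0.783217.
Step 4: Under H0, t = rho * sqrt((n-2)/(1-rho^2)) = 3.9835 ~ t(10).
Step 5: Two-sided p-value from the t-distribution with 10 df = 0.002586.
Step 6: alpha = 0.05. reject H0.

rho = 0.7832, p = 0.002586, reject H0 at alpha = 0.05.


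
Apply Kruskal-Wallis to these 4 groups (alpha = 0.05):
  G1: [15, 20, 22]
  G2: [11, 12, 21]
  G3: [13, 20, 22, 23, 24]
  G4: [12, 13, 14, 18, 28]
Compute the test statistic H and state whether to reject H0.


Step 1: Combine all N = 16 observations and assign midranks.
sorted (value, group, rank): (11,G2,1), (12,G2,2.5), (12,G4,2.5), (13,G3,4.5), (13,G4,4.5), (14,G4,6), (15,G1,7), (18,G4,8), (20,G1,9.5), (20,G3,9.5), (21,G2,11), (22,G1,12.5), (22,G3,12.5), (23,G3,14), (24,G3,15), (28,G4,16)
Step 2: Sum ranks within each group.
R_1 = 29 (n_1 = 3)
R_2 = 14.5 (n_2 = 3)
R_3 = 55.5 (n_3 = 5)
R_4 = 37 (n_4 = 5)
Step 3: H = 12/(N(N+1)) * sum(R_i^2/n_i) - 3(N+1)
     = 12/(16*17) * (29^2/3 + 14.5^2/3 + 55.5^2/5 + 37^2/5) - 3*17
     = 0.044118 * 1240.27 - 51
     = 3.717647.
Step 4: Ties present; correction factor C = 1 - 24/(16^3 - 16) = 0.994118. Corrected H = 3.717647 / 0.994118 = 3.739645.
Step 5: Under H0, H ~ chi^2(3); p-value = 0.290985.
Step 6: alpha = 0.05. fail to reject H0.

H = 3.7396, df = 3, p = 0.290985, fail to reject H0.


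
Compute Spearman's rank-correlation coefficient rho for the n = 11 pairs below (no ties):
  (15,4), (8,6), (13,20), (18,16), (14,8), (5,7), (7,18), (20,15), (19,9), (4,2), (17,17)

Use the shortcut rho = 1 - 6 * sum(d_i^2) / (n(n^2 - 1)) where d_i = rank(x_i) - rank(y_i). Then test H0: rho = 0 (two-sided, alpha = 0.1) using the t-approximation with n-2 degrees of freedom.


Step 1: Rank x and y separately (midranks; no ties here).
rank(x): 15->7, 8->4, 13->5, 18->9, 14->6, 5->2, 7->3, 20->11, 19->10, 4->1, 17->8
rank(y): 4->2, 6->3, 20->11, 16->8, 8->5, 7->4, 18->10, 15->7, 9->6, 2->1, 17->9
Step 2: d_i = R_x(i) - R_y(i); compute d_i^2.
  (7-2)^2=25, (4-3)^2=1, (5-11)^2=36, (9-8)^2=1, (6-5)^2=1, (2-4)^2=4, (3-10)^2=49, (11-7)^2=16, (10-6)^2=16, (1-1)^2=0, (8-9)^2=1
sum(d^2) = 150.
Step 3: rho = 1 - 6*150 / (11*(11^2 - 1)) = 1 - 900/1320 = 0.318182.
Step 4: Under H0, t = rho * sqrt((n-2)/(1-rho^2)) = 1.0069 ~ t(9).
Step 5: Two-sided p-value from the t-distribution with 9 df = 0.340298.
Step 6: alpha = 0.1. fail to reject H0.

rho = 0.3182, p = 0.340298, fail to reject H0 at alpha = 0.1.


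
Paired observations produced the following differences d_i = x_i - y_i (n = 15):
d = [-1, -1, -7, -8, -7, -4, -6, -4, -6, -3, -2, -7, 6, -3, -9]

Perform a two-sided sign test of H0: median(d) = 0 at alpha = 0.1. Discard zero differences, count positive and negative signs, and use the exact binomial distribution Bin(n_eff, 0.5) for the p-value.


Step 1: Discard zero differences. Original n = 15; n_eff = number of nonzero differences = 15.
Nonzero differences (with sign): -1, -1, -7, -8, -7, -4, -6, -4, -6, -3, -2, -7, +6, -3, -9
Step 2: Count signs: positive = 1, negative = 14.
Step 3: Under H0: P(positive) = 0.5, so the number of positives S ~ Bin(15, 0.5).
Step 4: Two-sided exact p-value = sum of Bin(15,0.5) probabilities at or below the observed probability = 0.000977.
Step 5: alpha = 0.1. reject H0.

n_eff = 15, pos = 1, neg = 14, p = 0.000977, reject H0.


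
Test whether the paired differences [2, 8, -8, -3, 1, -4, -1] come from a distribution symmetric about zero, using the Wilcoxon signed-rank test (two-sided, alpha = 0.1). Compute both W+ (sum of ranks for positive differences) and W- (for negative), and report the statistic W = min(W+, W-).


Step 1: Drop any zero differences (none here) and take |d_i|.
|d| = [2, 8, 8, 3, 1, 4, 1]
Step 2: Midrank |d_i| (ties get averaged ranks).
ranks: |2|->3, |8|->6.5, |8|->6.5, |3|->4, |1|->1.5, |4|->5, |1|->1.5
Step 3: Attach original signs; sum ranks with positive sign and with negative sign.
W+ = 3 + 6.5 + 1.5 = 11
W- = 6.5 + 4 + 5 + 1.5 = 17
(Check: W+ + W- = 28 should equal n(n+1)/2 = 28.)
Step 4: Test statistic W = min(W+, W-) = 11.
Step 5: Ties in |d|, so use the tie-corrected normal approximation.
        E[W] = n(n+1)/4 = 7*8/4 = 14.
        Tie groups: |d|=1 (t=2), |d|=8 (t=2); sum(t^3 - t) = 12.
        Var[W] = n(n+1)(2n+1)/24 - sum(t^3-t)/48 = 840/24 - 12/48 = 34.75.
        z = (W - E[W]) / sqrt(Var[W]) = (11 - 14) / 5.8949 = -0.5089.
        Two-sided p = 2*Phi(z) = 0.610813.
Step 6: alpha = 0.1. fail to reject H0.

W+ = 11, W- = 17, W = min = 11, p = 0.610813, fail to reject H0.


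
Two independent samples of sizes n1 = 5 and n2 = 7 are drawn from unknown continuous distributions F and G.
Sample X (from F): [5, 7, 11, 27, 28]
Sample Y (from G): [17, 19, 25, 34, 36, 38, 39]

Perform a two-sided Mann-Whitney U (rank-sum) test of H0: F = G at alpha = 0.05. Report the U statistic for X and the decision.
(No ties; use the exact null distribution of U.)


Step 1: Combine and sort all 12 observations; assign midranks.
sorted (value, group): (5,X), (7,X), (11,X), (17,Y), (19,Y), (25,Y), (27,X), (28,X), (34,Y), (36,Y), (38,Y), (39,Y)
ranks: 5->1, 7->2, 11->3, 17->4, 19->5, 25->6, 27->7, 28->8, 34->9, 36->10, 38->11, 39->12
Step 2: Rank sum for X: R1 = 1 + 2 + 3 + 7 + 8 = 21.
Step 3: U_X = R1 - n1(n1+1)/2 = 21 - 5*6/2 = 21 - 15 = 6.
       U_Y = n1*n2 - U_X = 35 - 6 = 29.
Step 4: No ties, so the exact null distribution of U (based on enumerating the C(12,5) = 792 equally likely rank assignments) gives the two-sided p-value.
Step 5: p-value = 0.073232; compare to alpha = 0.05. fail to reject H0.

U_X = 6, p = 0.073232, fail to reject H0 at alpha = 0.05.


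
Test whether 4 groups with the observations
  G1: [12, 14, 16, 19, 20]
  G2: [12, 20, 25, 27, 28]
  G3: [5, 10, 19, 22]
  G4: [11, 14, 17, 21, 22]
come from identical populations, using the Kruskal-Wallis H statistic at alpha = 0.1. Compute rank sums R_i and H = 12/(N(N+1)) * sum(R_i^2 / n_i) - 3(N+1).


Step 1: Combine all N = 19 observations and assign midranks.
sorted (value, group, rank): (5,G3,1), (10,G3,2), (11,G4,3), (12,G1,4.5), (12,G2,4.5), (14,G1,6.5), (14,G4,6.5), (16,G1,8), (17,G4,9), (19,G1,10.5), (19,G3,10.5), (20,G1,12.5), (20,G2,12.5), (21,G4,14), (22,G3,15.5), (22,G4,15.5), (25,G2,17), (27,G2,18), (28,G2,19)
Step 2: Sum ranks within each group.
R_1 = 42 (n_1 = 5)
R_2 = 71 (n_2 = 5)
R_3 = 29 (n_3 = 4)
R_4 = 48 (n_4 = 5)
Step 3: H = 12/(N(N+1)) * sum(R_i^2/n_i) - 3(N+1)
     = 12/(19*20) * (42^2/5 + 71^2/5 + 29^2/4 + 48^2/5) - 3*20
     = 0.031579 * 2032.05 - 60
     = 4.170000.
Step 4: Ties present; correction factor C = 1 - 30/(19^3 - 19) = 0.995614. Corrected H = 4.170000 / 0.995614 = 4.188370.
Step 5: Under H0, H ~ chi^2(3); p-value = 0.241829.
Step 6: alpha = 0.1. fail to reject H0.

H = 4.1884, df = 3, p = 0.241829, fail to reject H0.


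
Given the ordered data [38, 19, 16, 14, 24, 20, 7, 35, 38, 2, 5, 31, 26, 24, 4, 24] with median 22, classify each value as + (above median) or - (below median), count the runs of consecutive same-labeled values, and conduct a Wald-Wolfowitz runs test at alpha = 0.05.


Step 1: Compute median = 22; label A = above, B = below.
Labels in order: ABBBABBAABBAAABA  (n_A = 8, n_B = 8)
Step 2: Count runs R = 9.
Step 3: Under H0 (random ordering), E[R] = 2*n_A*n_B/(n_A+n_B) + 1 = 2*8*8/16 + 1 = 9.0000.
        Var[R] = 2*n_A*n_B*(2*n_A*n_B - n_A - n_B) / ((n_A+n_B)^2 * (n_A+n_B-1)) = 14336/3840 = 3.7333.
        SD[R] = 1.9322.
Step 4: R = E[R], so z = 0 with no continuity correction.
Step 5: Two-sided p-value via normal approximation = 2*(1 - Phi(|z|)) = 1.000000.
Step 6: alpha = 0.05. fail to reject H0.

R = 9, z = 0.0000, p = 1.000000, fail to reject H0.


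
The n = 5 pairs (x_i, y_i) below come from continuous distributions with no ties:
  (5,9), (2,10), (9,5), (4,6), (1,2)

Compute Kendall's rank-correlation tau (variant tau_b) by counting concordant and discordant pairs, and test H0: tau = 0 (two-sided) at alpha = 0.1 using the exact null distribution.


Step 1: Enumerate the 10 unordered pairs (i,j) with i<j and classify each by sign(x_j-x_i) * sign(y_j-y_i).
  (1,2):dx=-3,dy=+1->D; (1,3):dx=+4,dy=-4->D; (1,4):dx=-1,dy=-3->C; (1,5):dx=-4,dy=-7->C
  (2,3):dx=+7,dy=-5->D; (2,4):dx=+2,dy=-4->D; (2,5):dx=-1,dy=-8->C; (3,4):dx=-5,dy=+1->D
  (3,5):dx=-8,dy=-3->C; (4,5):dx=-3,dy=-4->C
Step 2: C = 5, D = 5, total pairs = 10.
Step 3: tau = (C - D)/(n(n-1)/2) = (5 - 5)/10 = 0.000000.
Step 4: Exact two-sided p-value (enumerate n! = 120 permutations of y under H0): p = 1.000000.
Step 5: alpha = 0.1. fail to reject H0.

tau_b = 0.0000 (C=5, D=5), p = 1.000000, fail to reject H0.


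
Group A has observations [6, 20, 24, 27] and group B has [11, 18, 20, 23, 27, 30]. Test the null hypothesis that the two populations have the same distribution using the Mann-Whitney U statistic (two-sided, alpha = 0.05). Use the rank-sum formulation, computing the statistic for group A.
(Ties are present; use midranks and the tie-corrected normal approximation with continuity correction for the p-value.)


Step 1: Combine and sort all 10 observations; assign midranks.
sorted (value, group): (6,X), (11,Y), (18,Y), (20,X), (20,Y), (23,Y), (24,X), (27,X), (27,Y), (30,Y)
ranks: 6->1, 11->2, 18->3, 20->4.5, 20->4.5, 23->6, 24->7, 27->8.5, 27->8.5, 30->10
Step 2: Rank sum for X: R1 = 1 + 4.5 + 7 + 8.5 = 21.
Step 3: U_X = R1 - n1(n1+1)/2 = 21 - 4*5/2 = 21 - 10 = 11.
       U_Y = n1*n2 - U_X = 24 - 11 = 13.
Step 4: Ties are present, so use the tie-corrected normal approximation (with continuity correction) for the p-value.
Step 5: p-value = 0.914589; compare to alpha = 0.05. fail to reject H0.

U_X = 11, p = 0.914589, fail to reject H0 at alpha = 0.05.
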